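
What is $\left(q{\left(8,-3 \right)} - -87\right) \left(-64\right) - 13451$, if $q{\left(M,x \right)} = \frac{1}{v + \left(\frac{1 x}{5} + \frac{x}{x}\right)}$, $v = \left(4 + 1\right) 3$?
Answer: $- \frac{1464783}{77} \approx -19023.0$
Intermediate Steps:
$v = 15$ ($v = 5 \cdot 3 = 15$)
$q{\left(M,x \right)} = \frac{1}{16 + \frac{x}{5}}$ ($q{\left(M,x \right)} = \frac{1}{15 + \left(\frac{1 x}{5} + \frac{x}{x}\right)} = \frac{1}{15 + \left(x \frac{1}{5} + 1\right)} = \frac{1}{15 + \left(\frac{x}{5} + 1\right)} = \frac{1}{15 + \left(1 + \frac{x}{5}\right)} = \frac{1}{16 + \frac{x}{5}}$)
$\left(q{\left(8,-3 \right)} - -87\right) \left(-64\right) - 13451 = \left(\frac{5}{80 - 3} - -87\right) \left(-64\right) - 13451 = \left(\frac{5}{77} + 87\right) \left(-64\right) - 13451 = \frac{6704}{77} \left(-64\right) - 13451 = - \frac{429056}{77} - 13451 = - \frac{1464783}{77}$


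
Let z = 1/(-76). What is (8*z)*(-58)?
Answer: 116/19 ≈ 6.1053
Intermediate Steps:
z = -1/76 ≈ -0.013158
(8*z)*(-58) = (8*(-1/76))*(-58) = -2/19*(-58) = 116/19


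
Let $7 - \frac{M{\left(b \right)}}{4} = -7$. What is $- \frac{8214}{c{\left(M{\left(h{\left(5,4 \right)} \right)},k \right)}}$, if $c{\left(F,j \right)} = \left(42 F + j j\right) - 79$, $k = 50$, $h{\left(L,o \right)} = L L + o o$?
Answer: $- \frac{74}{43} \approx -1.7209$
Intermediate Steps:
$h{\left(L,o \right)} = L^{2} + o^{2}$
$M{\left(b \right)} = 56$ ($M{\left(b \right)} = 28 - -28 = 28 + 28 = 56$)
$c{\left(F,j \right)} = -79 + j^{2} + 42 F$ ($c{\left(F,j \right)} = \left(42 F + j^{2}\right) - 79 = \left(j^{2} + 42 F\right) - 79 = -79 + j^{2} + 42 F$)
$- \frac{8214}{c{\left(M{\left(h{\left(5,4 \right)} \right)},k \right)}} = - \frac{8214}{-79 + 50^{2} + 42 \cdot 56} = - \frac{8214}{-79 + 2500 + 2352} = - \frac{8214}{4773} = \left(-8214\right) \frac{1}{4773} = - \frac{74}{43}$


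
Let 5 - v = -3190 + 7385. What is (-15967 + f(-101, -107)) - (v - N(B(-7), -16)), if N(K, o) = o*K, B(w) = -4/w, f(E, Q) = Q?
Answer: -83252/7 ≈ -11893.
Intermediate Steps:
N(K, o) = K*o
v = -4190 (v = 5 - (-3190 + 7385) = 5 - 1*4195 = 5 - 4195 = -4190)
(-15967 + f(-101, -107)) - (v - N(B(-7), -16)) = (-15967 - 107) - (-4190 - (-4/(-7))*(-16)) = -16074 - (-4190 - (-4*(-⅐))*(-16)) = -16074 - (-4190 - 4*(-16)/7) = -16074 - (-4190 - 1*(-64/7)) = -16074 - (-4190 + 64/7) = -16074 - 1*(-29266/7) = -16074 + 29266/7 = -83252/7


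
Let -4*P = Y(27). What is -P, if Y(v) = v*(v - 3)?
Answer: 162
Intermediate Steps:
Y(v) = v*(-3 + v)
P = -162 (P = -27*(-3 + 27)/4 = -27*24/4 = -¼*648 = -162)
-P = -1*(-162) = 162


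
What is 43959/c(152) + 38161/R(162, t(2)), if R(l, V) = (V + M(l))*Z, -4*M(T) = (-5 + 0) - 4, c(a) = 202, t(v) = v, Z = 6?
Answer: 17658953/10302 ≈ 1714.1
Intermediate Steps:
M(T) = 9/4 (M(T) = -((-5 + 0) - 4)/4 = -(-5 - 4)/4 = -1/4*(-9) = 9/4)
R(l, V) = 27/2 + 6*V (R(l, V) = (V + 9/4)*6 = (9/4 + V)*6 = 27/2 + 6*V)
43959/c(152) + 38161/R(162, t(2)) = 43959/202 + 38161/(27/2 + 6*2) = 43959*(1/202) + 38161/(27/2 + 12) = 43959/202 + 38161/(51/2) = 43959/202 + 38161*(2/51) = 43959/202 + 76322/51 = 17658953/10302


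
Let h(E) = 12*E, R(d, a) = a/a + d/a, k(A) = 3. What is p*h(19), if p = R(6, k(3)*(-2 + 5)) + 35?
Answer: 8360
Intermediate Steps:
R(d, a) = 1 + d/a
p = 110/3 (p = (3*(-2 + 5) + 6)/((3*(-2 + 5))) + 35 = (3*3 + 6)/((3*3)) + 35 = (9 + 6)/9 + 35 = (1/9)*15 + 35 = 5/3 + 35 = 110/3 ≈ 36.667)
p*h(19) = 110*(12*19)/3 = (110/3)*228 = 8360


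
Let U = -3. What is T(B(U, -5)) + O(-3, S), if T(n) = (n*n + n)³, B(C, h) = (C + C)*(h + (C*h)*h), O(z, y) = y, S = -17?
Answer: 12307191017471983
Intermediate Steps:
B(C, h) = 2*C*(h + C*h²) (B(C, h) = (2*C)*(h + C*h²) = 2*C*(h + C*h²))
T(n) = (n + n²)³ (T(n) = (n² + n)³ = (n + n²)³)
T(B(U, -5)) + O(-3, S) = (2*(-3)*(-5)*(1 - 3*(-5)))³*(1 + 2*(-3)*(-5)*(1 - 3*(-5)))³ - 17 = (2*(-3)*(-5)*(1 + 15))³*(1 + 2*(-3)*(-5)*(1 + 15))³ - 17 = (2*(-3)*(-5)*16)³*(1 + 2*(-3)*(-5)*16)³ - 17 = 480³*(1 + 480)³ - 17 = 110592000*481³ - 17 = 110592000*111284641 - 17 = 12307191017472000 - 17 = 12307191017471983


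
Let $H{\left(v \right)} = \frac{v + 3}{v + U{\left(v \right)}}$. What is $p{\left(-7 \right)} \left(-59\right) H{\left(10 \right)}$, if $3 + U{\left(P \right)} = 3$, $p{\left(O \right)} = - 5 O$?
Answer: $- \frac{5369}{2} \approx -2684.5$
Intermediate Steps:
$U{\left(P \right)} = 0$ ($U{\left(P \right)} = -3 + 3 = 0$)
$H{\left(v \right)} = \frac{3 + v}{v}$ ($H{\left(v \right)} = \frac{v + 3}{v + 0} = \frac{3 + v}{v}$)
$p{\left(-7 \right)} \left(-59\right) H{\left(10 \right)} = \left(-5\right) \left(-7\right) \left(-59\right) \frac{3 + 10}{10} = 35 \left(-59\right) \frac{1}{10} \cdot 13 = \left(-2065\right) \frac{13}{10} = - \frac{5369}{2}$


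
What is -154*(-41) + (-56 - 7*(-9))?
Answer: 6321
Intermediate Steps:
-154*(-41) + (-56 - 7*(-9)) = 6314 + (-56 - 1*(-63)) = 6314 + (-56 + 63) = 6314 + 7 = 6321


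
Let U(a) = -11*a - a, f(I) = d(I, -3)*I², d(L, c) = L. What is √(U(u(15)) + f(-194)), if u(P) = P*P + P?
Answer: 2*I*√1826066 ≈ 2702.6*I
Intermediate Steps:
u(P) = P + P² (u(P) = P² + P = P + P²)
f(I) = I³ (f(I) = I*I² = I³)
U(a) = -12*a
√(U(u(15)) + f(-194)) = √(-180*(1 + 15) + (-194)³) = √(-180*16 - 7301384) = √(-12*240 - 7301384) = √(-2880 - 7301384) = √(-7304264) = 2*I*√1826066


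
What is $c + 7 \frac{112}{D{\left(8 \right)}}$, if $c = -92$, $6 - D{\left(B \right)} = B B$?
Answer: $- \frac{3060}{29} \approx -105.52$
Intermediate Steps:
$D{\left(B \right)} = 6 - B^{2}$ ($D{\left(B \right)} = 6 - B B = 6 - B^{2}$)
$c + 7 \frac{112}{D{\left(8 \right)}} = -92 + 7 \frac{112}{6 - 8^{2}} = -92 + 7 \frac{112}{6 - 64} = -92 + 7 \frac{112}{-58} = -92 + 7 \cdot 112 \left(- \frac{1}{58}\right) = -92 + 7 \left(- \frac{56}{29}\right) = -92 - \frac{392}{29} = - \frac{3060}{29}$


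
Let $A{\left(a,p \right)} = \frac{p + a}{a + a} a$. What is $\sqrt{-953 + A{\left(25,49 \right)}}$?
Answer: $2 i \sqrt{229} \approx 30.266 i$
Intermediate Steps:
$A{\left(a,p \right)} = \frac{a}{2} + \frac{p}{2}$ ($A{\left(a,p \right)} = \frac{a + p}{2 a} a = \frac{a}{2} + \frac{p}{2}$)
$\sqrt{-953 + A{\left(25,49 \right)}} = \sqrt{-953 + \left(\frac{1}{2} \cdot 25 + \frac{1}{2} \cdot 49\right)} = \sqrt{-953 + \left(\frac{25}{2} + \frac{49}{2}\right)} = \sqrt{-953 + 37} = \sqrt{-916} = 2 i \sqrt{229}$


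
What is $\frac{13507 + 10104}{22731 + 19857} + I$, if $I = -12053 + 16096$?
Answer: $\frac{24600985}{6084} \approx 4043.6$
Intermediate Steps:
$I = 4043$
$\frac{13507 + 10104}{22731 + 19857} + I = \frac{13507 + 10104}{22731 + 19857} + 4043 = \frac{23611}{42588} + 4043 = 23611 \cdot \frac{1}{42588} + 4043 = \frac{3373}{6084} + 4043 = \frac{24600985}{6084}$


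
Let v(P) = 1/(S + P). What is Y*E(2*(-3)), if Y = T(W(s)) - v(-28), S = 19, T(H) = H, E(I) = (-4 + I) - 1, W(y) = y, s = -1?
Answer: 88/9 ≈ 9.7778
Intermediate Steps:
E(I) = -5 + I
v(P) = 1/(19 + P)
Y = -8/9 (Y = -1 - 1/(19 - 28) = -1 - 1/(-9) = -1 - 1*(-⅑) = -1 + ⅑ = -8/9 ≈ -0.88889)
Y*E(2*(-3)) = -8*(-5 + 2*(-3))/9 = -8*(-5 - 6)/9 = -8/9*(-11) = 88/9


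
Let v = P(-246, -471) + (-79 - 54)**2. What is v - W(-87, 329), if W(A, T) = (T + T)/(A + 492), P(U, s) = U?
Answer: 7063757/405 ≈ 17441.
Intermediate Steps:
v = 17443 (v = -246 + (-79 - 54)**2 = -246 + (-133)**2 = -246 + 17689 = 17443)
W(A, T) = 2*T/(492 + A) (W(A, T) = (2*T)/(492 + A) = 2*T/(492 + A))
v - W(-87, 329) = 17443 - 2*329/(492 - 87) = 17443 - 2*329/405 = 17443 - 1*658/405 = 17443 - 658/405 = 7063757/405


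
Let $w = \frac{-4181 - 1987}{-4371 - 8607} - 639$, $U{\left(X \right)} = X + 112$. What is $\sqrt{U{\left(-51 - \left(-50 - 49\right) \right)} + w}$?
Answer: $\frac{i \sqrt{2238810987}}{2163} \approx 21.875 i$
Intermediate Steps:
$U{\left(X \right)} = 112 + X$
$w = - \frac{1381129}{2163}$ ($w = - \frac{6168}{-12978} - 639 = \left(-6168\right) \left(- \frac{1}{12978}\right) - 639 = \frac{1028}{2163} - 639 = - \frac{1381129}{2163} \approx -638.52$)
$\sqrt{U{\left(-51 - \left(-50 - 49\right) \right)} + w} = \sqrt{\left(112 - \left(1 - 49\right)\right) - \frac{1381129}{2163}} = \sqrt{\left(112 - -48\right) - \frac{1381129}{2163}} = \sqrt{\left(112 + \left(-51 + 99\right)\right) - \frac{1381129}{2163}} = \sqrt{\left(112 + 48\right) - \frac{1381129}{2163}} = \sqrt{160 - \frac{1381129}{2163}} = \sqrt{- \frac{1035049}{2163}} = \frac{i \sqrt{2238810987}}{2163}$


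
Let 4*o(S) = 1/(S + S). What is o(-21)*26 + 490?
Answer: 41147/84 ≈ 489.85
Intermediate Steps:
o(S) = 1/(8*S) (o(S) = 1/(4*(S + S)) = 1/(4*((2*S))) = (1/(2*S))/4 = 1/(8*S))
o(-21)*26 + 490 = ((⅛)/(-21))*26 + 490 = ((⅛)*(-1/21))*26 + 490 = -1/168*26 + 490 = -13/84 + 490 = 41147/84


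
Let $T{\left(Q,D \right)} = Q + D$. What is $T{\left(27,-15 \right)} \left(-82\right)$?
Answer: $-984$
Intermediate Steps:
$T{\left(Q,D \right)} = D + Q$
$T{\left(27,-15 \right)} \left(-82\right) = \left(-15 + 27\right) \left(-82\right) = 12 \left(-82\right) = -984$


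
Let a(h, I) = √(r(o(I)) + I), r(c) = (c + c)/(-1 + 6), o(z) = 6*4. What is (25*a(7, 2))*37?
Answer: 185*√290 ≈ 3150.4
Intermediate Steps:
o(z) = 24
r(c) = 2*c/5 (r(c) = (2*c)/5 = (2*c)*(⅕) = 2*c/5)
a(h, I) = √(48/5 + I) (a(h, I) = √((⅖)*24 + I) = √(48/5 + I))
(25*a(7, 2))*37 = (25*(√(240 + 25*2)/5))*37 = (25*(√(240 + 50)/5))*37 = (25*(√290/5))*37 = (5*√290)*37 = 185*√290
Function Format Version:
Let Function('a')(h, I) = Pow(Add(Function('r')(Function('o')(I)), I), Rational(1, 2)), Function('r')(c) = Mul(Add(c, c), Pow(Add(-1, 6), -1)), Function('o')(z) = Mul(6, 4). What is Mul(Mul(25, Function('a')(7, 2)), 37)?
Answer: Mul(185, Pow(290, Rational(1, 2))) ≈ 3150.4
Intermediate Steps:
Function('o')(z) = 24
Function('r')(c) = Mul(Rational(2, 5), c) (Function('r')(c) = Mul(Mul(2, c), Pow(5, -1)) = Mul(Mul(2, c), Rational(1, 5)) = Mul(Rational(2, 5), c))
Function('a')(h, I) = Pow(Add(Rational(48, 5), I), Rational(1, 2)) (Function('a')(h, I) = Pow(Add(Mul(Rational(2, 5), 24), I), Rational(1, 2)) = Pow(Add(Rational(48, 5), I), Rational(1, 2)))
Mul(Mul(25, Function('a')(7, 2)), 37) = Mul(Mul(25, Mul(Rational(1, 5), Pow(Add(240, Mul(25, 2)), Rational(1, 2)))), 37) = Mul(Mul(25, Mul(Rational(1, 5), Pow(Add(240, 50), Rational(1, 2)))), 37) = Mul(Mul(25, Mul(Rational(1, 5), Pow(290, Rational(1, 2)))), 37) = Mul(Mul(5, Pow(290, Rational(1, 2))), 37) = Mul(185, Pow(290, Rational(1, 2)))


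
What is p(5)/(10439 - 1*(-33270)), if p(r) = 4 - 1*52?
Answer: -48/43709 ≈ -0.0010982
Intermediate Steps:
p(r) = -48 (p(r) = 4 - 52 = -48)
p(5)/(10439 - 1*(-33270)) = -48/(10439 - 1*(-33270)) = -48/(10439 + 33270) = -48/43709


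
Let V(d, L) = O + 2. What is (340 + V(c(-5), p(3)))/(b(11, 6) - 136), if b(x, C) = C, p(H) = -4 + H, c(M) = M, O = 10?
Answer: -176/65 ≈ -2.7077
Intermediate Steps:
V(d, L) = 12 (V(d, L) = 10 + 2 = 12)
(340 + V(c(-5), p(3)))/(b(11, 6) - 136) = (340 + 12)/(6 - 136) = 352/(-130) = 352*(-1/130) = -176/65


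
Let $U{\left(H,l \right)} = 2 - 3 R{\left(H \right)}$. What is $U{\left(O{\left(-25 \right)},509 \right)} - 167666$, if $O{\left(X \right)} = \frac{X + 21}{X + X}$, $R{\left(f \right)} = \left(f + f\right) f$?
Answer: $- \frac{104790024}{625} \approx -1.6766 \cdot 10^{5}$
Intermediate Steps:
$R{\left(f \right)} = 2 f^{2}$ ($R{\left(f \right)} = 2 f f = 2 f^{2}$)
$O{\left(X \right)} = \frac{21 + X}{2 X}$
$U{\left(H,l \right)} = 2 - 6 H^{2}$ ($U{\left(H,l \right)} = 2 - 3 \cdot 2 H^{2} = 2 - 6 H^{2}$)
$U{\left(O{\left(-25 \right)},509 \right)} - 167666 = \left(2 - 6 \left(\frac{21 - 25}{2 \left(-25\right)}\right)^{2}\right) - 167666 = \left(2 - 6 \left(\frac{1}{2} \left(- \frac{1}{25}\right) \left(-4\right)\right)^{2}\right) - 167666 = \left(2 - 6 \left(\frac{2}{25}\right)^{2}\right) - 167666 = \left(2 - \frac{24}{625}\right) - 167666 = \frac{1226}{625} - 167666 = - \frac{104790024}{625}$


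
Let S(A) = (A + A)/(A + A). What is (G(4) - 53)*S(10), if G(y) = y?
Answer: -49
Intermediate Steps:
S(A) = 1 (S(A) = (2*A)/((2*A)) = (2*A)*(1/(2*A)) = 1)
(G(4) - 53)*S(10) = (4 - 53)*1 = -49*1 = -49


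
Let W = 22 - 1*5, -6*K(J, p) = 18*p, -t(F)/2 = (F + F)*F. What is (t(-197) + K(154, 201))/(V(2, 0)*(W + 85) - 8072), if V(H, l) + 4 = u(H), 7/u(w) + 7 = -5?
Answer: 311678/17079 ≈ 18.249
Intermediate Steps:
t(F) = -4*F**2 (t(F) = -2*(F + F)*F = -2*2*F*F = -4*F**2)
u(w) = -7/12 (u(w) = 7/(-7 - 5) = 7/(-12) = 7*(-1/12) = -7/12)
V(H, l) = -55/12 (V(H, l) = -4 - 7/12 = -55/12)
K(J, p) = -3*p
W = 17 (W = 22 - 5 = 17)
(t(-197) + K(154, 201))/(V(2, 0)*(W + 85) - 8072) = (-4*(-197)**2 - 3*201)/(-55*(17 + 85)/12 - 8072) = (-4*38809 - 603)/(-55/12*102 - 8072) = (-155236 - 603)/(-935/2 - 8072) = -155839/(-17079/2) = -155839*(-2/17079) = 311678/17079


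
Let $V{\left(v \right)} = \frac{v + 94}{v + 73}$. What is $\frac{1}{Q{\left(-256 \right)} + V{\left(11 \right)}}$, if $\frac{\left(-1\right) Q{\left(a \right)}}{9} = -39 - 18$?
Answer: $\frac{4}{2057} \approx 0.0019446$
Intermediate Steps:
$Q{\left(a \right)} = 513$ ($Q{\left(a \right)} = - 9 \left(-39 - 18\right) = \left(-9\right) \left(-57\right) = 513$)
$V{\left(v \right)} = \frac{94 + v}{73 + v}$
$\frac{1}{Q{\left(-256 \right)} + V{\left(11 \right)}} = \frac{1}{513 + \frac{94 + 11}{73 + 11}} = \frac{1}{513 + \frac{1}{84} \cdot 105} = \frac{1}{513 + \frac{5}{4}} = \frac{1}{\frac{2057}{4}} = \frac{4}{2057}$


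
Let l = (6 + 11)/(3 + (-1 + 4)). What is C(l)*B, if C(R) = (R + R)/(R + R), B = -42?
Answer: -42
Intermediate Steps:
l = 17/6 (l = 17/(3 + 3) = 17/6 ≈ 2.8333)
C(R) = 1 (C(R) = (2*R)/((2*R)) = (2*R)*(1/(2*R)) = 1)
C(l)*B = 1*(-42) = -42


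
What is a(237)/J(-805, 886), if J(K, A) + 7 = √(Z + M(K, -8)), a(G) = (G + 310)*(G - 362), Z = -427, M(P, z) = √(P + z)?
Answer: 68375/(7 - √(-427 + I*√813)) ≈ 923.35 + 3025.2*I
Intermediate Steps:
a(G) = (-362 + G)*(310 + G) (a(G) = (310 + G)*(-362 + G) = (-362 + G)*(310 + G))
J(K, A) = -7 + √(-427 + √(-8 + K)) (J(K, A) = -7 + √(-427 + √(K - 8)) = -7 + √(-427 + √(-8 + K)))
a(237)/J(-805, 886) = (-112220 + 237² - 52*237)/(-7 + √(-427 + √(-8 - 805))) = (-112220 + 56169 - 12324)/(-7 + √(-427 + √(-813))) = -68375/(-7 + √(-427 + I*√813))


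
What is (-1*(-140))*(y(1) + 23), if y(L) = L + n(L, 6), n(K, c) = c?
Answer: 4200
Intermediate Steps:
y(L) = 6 + L (y(L) = L + 6 = 6 + L)
(-1*(-140))*(y(1) + 23) = (-1*(-140))*((6 + 1) + 23) = 140*(7 + 23) = 140*30 = 4200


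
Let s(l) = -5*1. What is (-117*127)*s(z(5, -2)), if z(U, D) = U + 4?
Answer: 74295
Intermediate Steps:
z(U, D) = 4 + U
s(l) = -5
(-117*127)*s(z(5, -2)) = -117*127*(-5) = -14859*(-5) = 74295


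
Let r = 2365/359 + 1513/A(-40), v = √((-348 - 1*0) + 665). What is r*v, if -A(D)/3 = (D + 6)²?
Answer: 450509*√317/73236 ≈ 109.52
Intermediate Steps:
A(D) = -3*(6 + D)² (A(D) = -3*(D + 6)² = -3*(6 + D)²)
v = √317 (v = √((-348 + 0) + 665) = √(-348 + 665) = √317 ≈ 17.805)
r = 450509/73236 (r = 2365/359 + 1513/((-3*(6 - 40)²)) = 2365*(1/359) + 1513/((-3*(-34)²)) = 2365/359 + 1513/((-3*1156)) = 2365/359 + 1513/(-3468) = 2365/359 + 1513*(-1/3468) = 2365/359 - 89/204 = 450509/73236 ≈ 6.1515)
r*v = 450509*√317/73236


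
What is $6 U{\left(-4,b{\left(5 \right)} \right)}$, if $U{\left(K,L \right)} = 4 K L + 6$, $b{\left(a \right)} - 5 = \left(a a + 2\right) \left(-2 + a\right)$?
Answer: $-8220$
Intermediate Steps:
$b{\left(a \right)} = 5 + \left(-2 + a\right) \left(2 + a^{2}\right)$ ($b{\left(a \right)} = 5 + \left(a a + 2\right) \left(-2 + a\right) = 5 + \left(a^{2} + 2\right) \left(-2 + a\right) = 5 + \left(2 + a^{2}\right) \left(-2 + a\right) = 5 + \left(-2 + a\right) \left(2 + a^{2}\right)$)
$U{\left(K,L \right)} = 6 + 4 K L$ ($U{\left(K,L \right)} = 4 K L + 6 = 6 + 4 K L$)
$6 U{\left(-4,b{\left(5 \right)} \right)} = 6 \left(6 + 4 \left(-4\right) \left(1 + 5^{3} - 2 \cdot 5^{2} + 2 \cdot 5\right)\right) = 6 \left(6 + 4 \left(-4\right) \left(1 + 125 - 50 + 10\right)\right) = 6 \left(6 + 4 \left(-4\right) 86\right) = 6 \left(6 - 1376\right) = 6 \left(-1370\right) = -8220$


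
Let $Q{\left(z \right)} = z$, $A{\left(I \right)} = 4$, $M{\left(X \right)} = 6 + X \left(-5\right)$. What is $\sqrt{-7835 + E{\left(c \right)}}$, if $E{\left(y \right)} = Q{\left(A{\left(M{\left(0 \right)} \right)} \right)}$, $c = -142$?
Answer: $i \sqrt{7831} \approx 88.493 i$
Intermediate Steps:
$M{\left(X \right)} = 6 - 5 X$
$E{\left(y \right)} = 4$
$\sqrt{-7835 + E{\left(c \right)}} = \sqrt{-7835 + 4} = \sqrt{-7831} = i \sqrt{7831}$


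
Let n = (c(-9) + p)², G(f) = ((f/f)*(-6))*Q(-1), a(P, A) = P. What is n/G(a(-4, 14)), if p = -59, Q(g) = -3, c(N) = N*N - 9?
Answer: 169/18 ≈ 9.3889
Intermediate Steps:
c(N) = -9 + N² (c(N) = N² - 9 = -9 + N²)
G(f) = 18 (G(f) = ((f/f)*(-6))*(-3) = (1*(-6))*(-3) = -6*(-3) = 18)
n = 169 (n = ((-9 + (-9)²) - 59)² = ((-9 + 81) - 59)² = (72 - 59)² = 13² = 169)
n/G(a(-4, 14)) = 169/18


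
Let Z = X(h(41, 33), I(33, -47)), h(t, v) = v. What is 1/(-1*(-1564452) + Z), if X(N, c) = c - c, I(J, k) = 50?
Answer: 1/1564452 ≈ 6.3920e-7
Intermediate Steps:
X(N, c) = 0
Z = 0
1/(-1*(-1564452) + Z) = 1/(-1*(-1564452) + 0) = 1/(1564452 + 0) = 1/1564452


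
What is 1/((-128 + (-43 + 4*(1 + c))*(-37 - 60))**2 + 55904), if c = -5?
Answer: 1/31359929 ≈ 3.1888e-8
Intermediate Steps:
1/((-128 + (-43 + 4*(1 + c))*(-37 - 60))**2 + 55904) = 1/((-128 + (-43 + 4*(1 - 5))*(-37 - 60))**2 + 55904) = 1/((-128 + (-43 + 4*(-4))*(-97))**2 + 55904) = 1/((-128 + (-43 - 16)*(-97))**2 + 55904) = 1/((-128 - 59*(-97))**2 + 55904) = 1/((-128 + 5723)**2 + 55904) = 1/(5595**2 + 55904) = 1/(31304025 + 55904) = 1/31359929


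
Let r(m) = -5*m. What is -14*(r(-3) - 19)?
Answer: 56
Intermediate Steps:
-14*(r(-3) - 19) = -14*(-5*(-3) - 19) = -14*(15 - 19) = -14*(-4) = 56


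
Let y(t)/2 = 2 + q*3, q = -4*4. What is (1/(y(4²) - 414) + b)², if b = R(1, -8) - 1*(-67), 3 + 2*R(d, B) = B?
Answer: 242082481/64009 ≈ 3782.0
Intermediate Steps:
R(d, B) = -3/2 + B/2
b = 123/2 (b = (-3/2 + (½)*(-8)) - 1*(-67) = (-3/2 - 4) + 67 = -11/2 + 67 = 123/2 ≈ 61.500)
q = -16
y(t) = -92 (y(t) = 2*(2 - 16*3) = 2*(2 - 48) = 2*(-46) = -92)
(1/(y(4²) - 414) + b)² = (1/(-92 - 414) + 123/2)² = (1/(-506) + 123/2)² = (-1/506 + 123/2)² = (15559/253)² = 242082481/64009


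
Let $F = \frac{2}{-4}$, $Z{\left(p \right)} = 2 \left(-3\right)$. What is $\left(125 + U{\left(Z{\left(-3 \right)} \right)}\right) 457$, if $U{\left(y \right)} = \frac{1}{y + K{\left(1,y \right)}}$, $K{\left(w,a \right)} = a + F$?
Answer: $\frac{1427211}{25} \approx 57088.0$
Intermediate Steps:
$Z{\left(p \right)} = -6$
$F = - \frac{1}{2}$ ($F = 2 \left(- \frac{1}{4}\right) = - \frac{1}{2} \approx -0.5$)
$K{\left(w,a \right)} = - \frac{1}{2} + a$ ($K{\left(w,a \right)} = a - \frac{1}{2} = - \frac{1}{2} + a$)
$U{\left(y \right)} = \frac{1}{- \frac{1}{2} + 2 y}$ ($U{\left(y \right)} = \frac{1}{y + \left(- \frac{1}{2} + y\right)} = \frac{1}{- \frac{1}{2} + 2 y}$)
$\left(125 + U{\left(Z{\left(-3 \right)} \right)}\right) 457 = \left(125 + \frac{2}{-1 + 4 \left(-6\right)}\right) 457 = \left(125 + \frac{2}{-1 - 24}\right) 457 = \left(125 + \frac{2}{-25}\right) 457 = \left(125 + 2 \left(- \frac{1}{25}\right)\right) 457 = \left(125 - \frac{2}{25}\right) 457 = \frac{3123}{25} \cdot 457 = \frac{1427211}{25}$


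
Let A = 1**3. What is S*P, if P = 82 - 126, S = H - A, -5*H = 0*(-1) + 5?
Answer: 88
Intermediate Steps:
A = 1
H = -1 (H = -(0*(-1) + 5)/5 = -(0 + 5)/5 = -1/5*5 = -1)
S = -2 (S = -1 - 1*1 = -1 - 1 = -2)
P = -44
S*P = -2*(-44) = 88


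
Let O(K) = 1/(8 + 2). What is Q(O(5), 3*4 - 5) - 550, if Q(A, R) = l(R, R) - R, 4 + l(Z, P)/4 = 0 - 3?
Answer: -585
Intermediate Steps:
l(Z, P) = -28 (l(Z, P) = -16 + 4*(0 - 3) = -16 + 4*(-3) = -16 - 12 = -28)
O(K) = ⅒ (O(K) = 1/10 = ⅒)
Q(A, R) = -28 - R
Q(O(5), 3*4 - 5) - 550 = (-28 - (3*4 - 5)) - 550 = (-28 - (12 - 5)) - 550 = (-28 - 1*7) - 550 = (-28 - 7) - 550 = -35 - 550 = -585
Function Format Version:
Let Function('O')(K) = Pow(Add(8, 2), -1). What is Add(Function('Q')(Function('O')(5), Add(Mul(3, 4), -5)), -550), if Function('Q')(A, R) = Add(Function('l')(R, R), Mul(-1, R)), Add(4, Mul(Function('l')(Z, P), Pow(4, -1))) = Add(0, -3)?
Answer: -585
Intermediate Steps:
Function('l')(Z, P) = -28 (Function('l')(Z, P) = Add(-16, Mul(4, Add(0, -3))) = Add(-16, Mul(4, -3)) = Add(-16, -12) = -28)
Function('O')(K) = Rational(1, 10) (Function('O')(K) = Pow(10, -1) = Rational(1, 10))
Function('Q')(A, R) = Add(-28, Mul(-1, R))
Add(Function('Q')(Function('O')(5), Add(Mul(3, 4), -5)), -550) = Add(Add(-28, Mul(-1, Add(Mul(3, 4), -5))), -550) = Add(Add(-28, Mul(-1, Add(12, -5))), -550) = Add(Add(-28, Mul(-1, 7)), -550) = Add(Add(-28, -7), -550) = Add(-35, -550) = -585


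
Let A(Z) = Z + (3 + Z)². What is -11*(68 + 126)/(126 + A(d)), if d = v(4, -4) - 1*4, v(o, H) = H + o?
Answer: -2134/123 ≈ -17.350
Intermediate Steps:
d = -4 (d = (-4 + 4) - 1*4 = 0 - 4 = -4)
-11*(68 + 126)/(126 + A(d)) = -11*(68 + 126)/(126 + (-4 + (3 - 4)²)) = -2134/(126 + (-4 + (-1)²)) = -2134/(126 + (-4 + 1)) = -2134/(126 - 3) = -2134/123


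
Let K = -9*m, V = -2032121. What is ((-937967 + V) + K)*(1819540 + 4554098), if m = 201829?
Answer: -30507730595262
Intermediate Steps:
K = -1816461 (K = -9*201829 = -1816461)
((-937967 + V) + K)*(1819540 + 4554098) = ((-937967 - 2032121) - 1816461)*(1819540 + 4554098) = (-2970088 - 1816461)*6373638 = -4786549*6373638 = -30507730595262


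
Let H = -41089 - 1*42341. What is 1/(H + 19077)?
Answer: -1/64353 ≈ -1.5539e-5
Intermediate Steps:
H = -83430 (H = -41089 - 42341 = -83430)
1/(H + 19077) = 1/(-83430 + 19077) = 1/(-64353) = -1/64353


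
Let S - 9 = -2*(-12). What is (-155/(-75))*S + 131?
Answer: 996/5 ≈ 199.20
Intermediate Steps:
S = 33 (S = 9 - 2*(-12) = 9 + 24 = 33)
(-155/(-75))*S + 131 = -155/(-75)*33 + 131 = -155*(-1/75)*33 + 131 = (31/15)*33 + 131 = 341/5 + 131 = 996/5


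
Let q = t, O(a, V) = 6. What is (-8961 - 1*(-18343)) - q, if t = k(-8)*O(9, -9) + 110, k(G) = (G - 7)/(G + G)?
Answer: 74131/8 ≈ 9266.4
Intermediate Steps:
k(G) = (-7 + G)/(2*G) (k(G) = (-7 + G)/((2*G)) = (-7 + G)*(1/(2*G)) = (-7 + G)/(2*G))
t = 925/8 (t = ((½)*(-7 - 8)/(-8))*6 + 110 = ((½)*(-⅛)*(-15))*6 + 110 = (15/16)*6 + 110 = 45/8 + 110 = 925/8 ≈ 115.63)
q = 925/8 ≈ 115.63
(-8961 - 1*(-18343)) - q = (-8961 - 1*(-18343)) - 1*925/8 = (-8961 + 18343) - 925/8 = 9382 - 925/8 = 74131/8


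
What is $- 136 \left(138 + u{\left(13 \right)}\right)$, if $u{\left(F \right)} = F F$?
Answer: $-41752$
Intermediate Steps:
$u{\left(F \right)} = F^{2}$
$- 136 \left(138 + u{\left(13 \right)}\right) = - 136 \left(138 + 13^{2}\right) = - 136 \left(138 + 169\right) = \left(-136\right) 307 = -41752$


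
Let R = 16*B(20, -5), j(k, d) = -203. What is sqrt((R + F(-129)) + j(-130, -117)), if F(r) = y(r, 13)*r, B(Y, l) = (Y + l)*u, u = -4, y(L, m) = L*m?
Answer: sqrt(215170) ≈ 463.86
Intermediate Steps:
B(Y, l) = -4*Y - 4*l (B(Y, l) = (Y + l)*(-4) = -4*Y - 4*l)
F(r) = 13*r**2 (F(r) = (r*13)*r = (13*r)*r = 13*r**2)
R = -960 (R = 16*(-4*20 - 4*(-5)) = 16*(-80 + 20) = 16*(-60) = -960)
sqrt((R + F(-129)) + j(-130, -117)) = sqrt((-960 + 13*(-129)**2) - 203) = sqrt((-960 + 13*16641) - 203) = sqrt((-960 + 216333) - 203) = sqrt(215373 - 203) = sqrt(215170)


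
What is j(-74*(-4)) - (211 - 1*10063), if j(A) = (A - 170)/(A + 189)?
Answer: 4778346/485 ≈ 9852.3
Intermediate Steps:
j(A) = (-170 + A)/(189 + A)
j(-74*(-4)) - (211 - 1*10063) = (-170 - 74*(-4))/(189 - 74*(-4)) - (211 - 1*10063) = (-170 + 296)/(189 + 296) - (211 - 10063) = 126/485 - 1*(-9852) = (1/485)*126 + 9852 = 126/485 + 9852 = 4778346/485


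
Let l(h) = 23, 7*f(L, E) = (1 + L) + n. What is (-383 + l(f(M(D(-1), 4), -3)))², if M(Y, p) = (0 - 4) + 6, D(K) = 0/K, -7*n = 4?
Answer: 129600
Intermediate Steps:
n = -4/7 (n = -⅐*4 = -4/7 ≈ -0.57143)
D(K) = 0
M(Y, p) = 2 (M(Y, p) = -4 + 6 = 2)
f(L, E) = 3/49 + L/7 (f(L, E) = ((1 + L) - 4/7)/7 = (3/7 + L)/7 = 3/49 + L/7)
(-383 + l(f(M(D(-1), 4), -3)))² = (-383 + 23)² = (-360)² = 129600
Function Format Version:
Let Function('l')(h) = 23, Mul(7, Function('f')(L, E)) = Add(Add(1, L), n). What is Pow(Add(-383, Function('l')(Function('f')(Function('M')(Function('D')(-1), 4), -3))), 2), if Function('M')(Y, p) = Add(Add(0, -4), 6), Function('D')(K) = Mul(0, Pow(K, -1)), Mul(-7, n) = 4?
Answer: 129600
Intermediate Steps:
n = Rational(-4, 7) (n = Mul(Rational(-1, 7), 4) = Rational(-4, 7) ≈ -0.57143)
Function('D')(K) = 0
Function('M')(Y, p) = 2 (Function('M')(Y, p) = Add(-4, 6) = 2)
Function('f')(L, E) = Add(Rational(3, 49), Mul(Rational(1, 7), L)) (Function('f')(L, E) = Mul(Rational(1, 7), Add(Add(1, L), Rational(-4, 7))) = Mul(Rational(1, 7), Add(Rational(3, 7), L)) = Add(Rational(3, 49), Mul(Rational(1, 7), L)))
Pow(Add(-383, Function('l')(Function('f')(Function('M')(Function('D')(-1), 4), -3))), 2) = Pow(Add(-383, 23), 2) = Pow(-360, 2) = 129600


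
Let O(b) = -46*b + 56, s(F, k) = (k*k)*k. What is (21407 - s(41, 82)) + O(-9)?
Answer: -529491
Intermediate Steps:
s(F, k) = k**3 (s(F, k) = k**2*k = k**3)
O(b) = 56 - 46*b
(21407 - s(41, 82)) + O(-9) = (21407 - 1*82**3) + (56 - 46*(-9)) = (21407 - 1*551368) + (56 + 414) = (21407 - 551368) + 470 = -529961 + 470 = -529491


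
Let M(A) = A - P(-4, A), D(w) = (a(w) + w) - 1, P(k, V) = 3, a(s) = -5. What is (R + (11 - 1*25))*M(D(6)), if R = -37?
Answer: 153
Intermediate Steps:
D(w) = -6 + w (D(w) = (-5 + w) - 1 = -6 + w)
M(A) = -3 + A (M(A) = A - 1*3 = A - 3 = -3 + A)
(R + (11 - 1*25))*M(D(6)) = (-37 + (11 - 1*25))*(-3 + (-6 + 6)) = (-37 + (11 - 25))*(-3 + 0) = (-37 - 14)*(-3) = -51*(-3) = 153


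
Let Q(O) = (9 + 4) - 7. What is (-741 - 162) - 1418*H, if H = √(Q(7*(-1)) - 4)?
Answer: -903 - 1418*√2 ≈ -2908.4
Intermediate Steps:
Q(O) = 6 (Q(O) = 13 - 7 = 6)
H = √2 (H = √(6 - 4) = √2 ≈ 1.4142)
(-741 - 162) - 1418*H = (-741 - 162) - 1418*√2 = -903 - 1418*√2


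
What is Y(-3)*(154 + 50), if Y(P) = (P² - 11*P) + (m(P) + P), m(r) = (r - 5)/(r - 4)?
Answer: 57324/7 ≈ 8189.1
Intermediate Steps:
m(r) = (-5 + r)/(-4 + r)
Y(P) = P² - 10*P + (-5 + P)/(-4 + P) (Y(P) = (P² - 11*P) + ((-5 + P)/(-4 + P) + P) = (P² - 11*P) + (P + (-5 + P)/(-4 + P)) = P² - 10*P + (-5 + P)/(-4 + P))
Y(-3)*(154 + 50) = ((-5 - 3 - 3*(-10 - 3)*(-4 - 3))/(-4 - 3))*(154 + 50) = ((-5 - 3 - 3*(-13)*(-7))/(-7))*204 = -(-5 - 3 - 273)/7*204 = -⅐*(-281)*204 = (281/7)*204 = 57324/7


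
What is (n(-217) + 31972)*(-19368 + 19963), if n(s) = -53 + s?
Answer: 18862690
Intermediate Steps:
(n(-217) + 31972)*(-19368 + 19963) = ((-53 - 217) + 31972)*(-19368 + 19963) = (-270 + 31972)*595 = 31702*595 = 18862690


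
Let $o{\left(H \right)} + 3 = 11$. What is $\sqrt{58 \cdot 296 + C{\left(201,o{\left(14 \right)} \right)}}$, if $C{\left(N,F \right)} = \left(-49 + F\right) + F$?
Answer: $\sqrt{17135} \approx 130.9$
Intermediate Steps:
$o{\left(H \right)} = 8$ ($o{\left(H \right)} = -3 + 11 = 8$)
$C{\left(N,F \right)} = -49 + 2 F$
$\sqrt{58 \cdot 296 + C{\left(201,o{\left(14 \right)} \right)}} = \sqrt{58 \cdot 296 + \left(-49 + 2 \cdot 8\right)} = \sqrt{17168 + \left(-49 + 16\right)} = \sqrt{17168 - 33} = \sqrt{17135}$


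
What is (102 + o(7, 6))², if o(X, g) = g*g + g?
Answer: 20736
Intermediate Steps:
o(X, g) = g + g² (o(X, g) = g² + g = g + g²)
(102 + o(7, 6))² = (102 + 6*(1 + 6))² = (102 + 6*7)² = (102 + 42)² = 144² = 20736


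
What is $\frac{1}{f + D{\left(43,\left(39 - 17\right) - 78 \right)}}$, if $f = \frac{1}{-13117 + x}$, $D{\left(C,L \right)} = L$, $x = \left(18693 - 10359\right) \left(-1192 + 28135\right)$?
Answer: $- \frac{224529845}{12573671319} \approx -0.017857$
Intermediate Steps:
$x = 224542962$ ($x = 8334 \cdot 26943 = 224542962$)
$f = \frac{1}{224529845}$ ($f = \frac{1}{-13117 + 224542962} = \frac{1}{224529845} \approx 4.4538 \cdot 10^{-9}$)
$\frac{1}{f + D{\left(43,\left(39 - 17\right) - 78 \right)}} = \frac{1}{\frac{1}{224529845} + \left(\left(39 - 17\right) - 78\right)} = \frac{1}{\frac{1}{224529845} + \left(22 - 78\right)} = \frac{1}{\frac{1}{224529845} - 56} = \frac{1}{- \frac{12573671319}{224529845}} = - \frac{224529845}{12573671319}$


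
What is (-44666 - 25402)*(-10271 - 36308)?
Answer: 3263697372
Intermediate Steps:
(-44666 - 25402)*(-10271 - 36308) = -70068*(-46579) = 3263697372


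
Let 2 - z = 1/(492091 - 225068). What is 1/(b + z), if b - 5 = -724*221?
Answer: -267023/42722878932 ≈ -6.2501e-6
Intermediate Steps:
b = -159999 (b = 5 - 724*221 = 5 - 160004 = -159999)
z = 534045/267023 (z = 2 - 1/(492091 - 225068) = 2 - 1/267023 = 534045/267023 ≈ 2.0000)
1/(b + z) = 1/(-159999 + 534045/267023) = 1/(-42722878932/267023) = -267023/42722878932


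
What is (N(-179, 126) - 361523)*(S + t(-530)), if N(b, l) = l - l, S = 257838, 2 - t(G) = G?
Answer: -93406697510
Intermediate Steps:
t(G) = 2 - G
N(b, l) = 0
(N(-179, 126) - 361523)*(S + t(-530)) = (0 - 361523)*(257838 + (2 - 1*(-530))) = -361523*(257838 + (2 + 530)) = -361523*(257838 + 532) = -361523*258370 = -93406697510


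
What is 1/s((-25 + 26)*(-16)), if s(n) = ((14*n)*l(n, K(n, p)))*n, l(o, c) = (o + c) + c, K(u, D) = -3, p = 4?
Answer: -1/78848 ≈ -1.2683e-5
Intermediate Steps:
l(o, c) = o + 2*c (l(o, c) = (c + o) + c = o + 2*c)
s(n) = 14*n²*(-6 + n) (s(n) = ((14*n)*(n + 2*(-3)))*n = ((14*n)*(n - 6))*n = ((14*n)*(-6 + n))*n = (14*n*(-6 + n))*n = 14*n²*(-6 + n))
1/s((-25 + 26)*(-16)) = 1/(14*((-25 + 26)*(-16))²*(-6 + (-25 + 26)*(-16))) = 1/(14*(1*(-16))²*(-6 + 1*(-16))) = 1/(14*(-16)²*(-6 - 16)) = 1/(14*256*(-22)) = 1/(-78848) = -1/78848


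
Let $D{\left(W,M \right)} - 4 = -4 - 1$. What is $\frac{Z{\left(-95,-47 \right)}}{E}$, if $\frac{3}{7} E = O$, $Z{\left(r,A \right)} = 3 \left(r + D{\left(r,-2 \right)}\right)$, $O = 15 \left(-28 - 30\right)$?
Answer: $\frac{144}{1015} \approx 0.14187$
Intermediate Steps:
$D{\left(W,M \right)} = -1$ ($D{\left(W,M \right)} = 4 - 5 = -1$)
$O = -870$ ($O = 15 \left(-58\right) = -870$)
$Z{\left(r,A \right)} = -3 + 3 r$ ($Z{\left(r,A \right)} = 3 \left(r - 1\right) = 3 \left(-1 + r\right) = -3 + 3 r$)
$E = -2030$ ($E = \frac{7}{3} \left(-870\right) = -2030$)
$\frac{Z{\left(-95,-47 \right)}}{E} = \frac{-3 + 3 \left(-95\right)}{-2030} = \left(-3 - 285\right) \left(- \frac{1}{2030}\right) = \left(-288\right) \left(- \frac{1}{2030}\right) = \frac{144}{1015}$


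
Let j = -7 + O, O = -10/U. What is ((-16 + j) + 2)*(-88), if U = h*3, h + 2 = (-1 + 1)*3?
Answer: 5104/3 ≈ 1701.3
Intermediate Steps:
h = -2 (h = -2 + (-1 + 1)*3 = -2 + 0*3 = -2 + 0 = -2)
U = -6 (U = -2*3 = -6)
O = 5/3 (O = -10/(-6) = -10*(-1/6) = 5/3 ≈ 1.6667)
j = -16/3 (j = -7 + 5/3 = -16/3 ≈ -5.3333)
((-16 + j) + 2)*(-88) = ((-16 - 16/3) + 2)*(-88) = (-64/3 + 2)*(-88) = -58/3*(-88) = 5104/3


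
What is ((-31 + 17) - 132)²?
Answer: 21316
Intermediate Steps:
((-31 + 17) - 132)² = (-14 - 132)² = (-146)² = 21316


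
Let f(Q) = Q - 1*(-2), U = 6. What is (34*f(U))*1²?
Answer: 272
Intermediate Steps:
f(Q) = 2 + Q (f(Q) = Q + 2 = 2 + Q)
(34*f(U))*1² = (34*(2 + 6))*1² = (34*8)*1 = 272*1 = 272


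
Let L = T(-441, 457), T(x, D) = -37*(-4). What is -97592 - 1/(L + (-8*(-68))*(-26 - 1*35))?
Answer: -3224049311/33036 ≈ -97592.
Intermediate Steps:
T(x, D) = 148
L = 148
-97592 - 1/(L + (-8*(-68))*(-26 - 1*35)) = -97592 - 1/(148 + (-8*(-68))*(-26 - 1*35)) = -97592 - 1/(148 + 544*(-26 - 35)) = -97592 - 1/(148 + 544*(-61)) = -97592 - 1/(148 - 33184) = -97592 - 1/(-33036) = -97592 - 1*(-1/33036) = -97592 + 1/33036 = -3224049311/33036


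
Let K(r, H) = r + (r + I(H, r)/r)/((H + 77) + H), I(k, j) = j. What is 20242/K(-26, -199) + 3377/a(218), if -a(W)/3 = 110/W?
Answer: -375910853/124815 ≈ -3011.7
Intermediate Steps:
a(W) = -330/W
K(r, H) = r + (1 + r)/(77 + 2*H) (K(r, H) = r + (r + r/r)/((H + 77) + H) = r + (r + 1)/((77 + H) + H) = r + (1 + r)/(77 + 2*H))
20242/K(-26, -199) + 3377/a(218) = 20242/(((1 + 78*(-26) + 2*(-199)*(-26))/(77 + 2*(-199)))) + 3377/((-330/218)) = 20242/(((1 - 2028 + 10348)/(77 - 398))) + 3377/((-330*1/218)) = 20242/((8321/(-321))) + 3377/(-165/109) = 20242/((-1/321*8321)) + 3377*(-109/165) = 20242/(-8321/321) - 33463/15 = 20242*(-321/8321) - 33463/15 = -6497682/8321 - 33463/15 = -375910853/124815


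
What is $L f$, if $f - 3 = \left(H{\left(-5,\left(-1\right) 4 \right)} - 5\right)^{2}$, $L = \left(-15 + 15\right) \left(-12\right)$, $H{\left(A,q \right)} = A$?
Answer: $0$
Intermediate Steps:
$L = 0$ ($L = 0 \left(-12\right) = 0$)
$f = 103$ ($f = 3 + \left(-5 - 5\right)^{2} = 3 + \left(-10\right)^{2} = 3 + 100 = 103$)
$L f = 0 \cdot 103 = 0$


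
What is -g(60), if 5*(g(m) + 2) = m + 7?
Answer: -57/5 ≈ -11.400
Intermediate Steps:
g(m) = -⅗ + m/5 (g(m) = -2 + (m + 7)/5 = -2 + (7 + m)/5 = -2 + (7/5 + m/5) = -⅗ + m/5)
-g(60) = -(-⅗ + (⅕)*60) = -(-⅗ + 12) = -1*57/5 = -57/5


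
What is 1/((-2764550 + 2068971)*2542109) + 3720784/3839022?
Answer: 3289615152317896001/3394151593129061721 ≈ 0.96920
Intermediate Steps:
1/((-2764550 + 2068971)*2542109) + 3720784/3839022 = (1/2542109)/(-695579) + 3720784*(1/3839022) = -1/695579*1/2542109 + 1860392/1919511 = -1/1768237636111 + 1860392/1919511 = 3289615152317896001/3394151593129061721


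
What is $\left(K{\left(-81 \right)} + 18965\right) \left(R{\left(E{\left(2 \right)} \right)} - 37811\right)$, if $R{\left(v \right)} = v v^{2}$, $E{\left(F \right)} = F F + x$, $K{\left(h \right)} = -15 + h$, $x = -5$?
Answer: $-713474628$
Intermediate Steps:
$E{\left(F \right)} = -5 + F^{2}$ ($E{\left(F \right)} = F F - 5 = F^{2} - 5 = -5 + F^{2}$)
$R{\left(v \right)} = v^{3}$
$\left(K{\left(-81 \right)} + 18965\right) \left(R{\left(E{\left(2 \right)} \right)} - 37811\right) = \left(\left(-15 - 81\right) + 18965\right) \left(\left(-5 + 2^{2}\right)^{3} - 37811\right) = \left(-96 + 18965\right) \left(\left(-5 + 4\right)^{3} - 37811\right) = 18869 \left(\left(-1\right)^{3} - 37811\right) = 18869 \left(-1 - 37811\right) = 18869 \left(-37812\right) = -713474628$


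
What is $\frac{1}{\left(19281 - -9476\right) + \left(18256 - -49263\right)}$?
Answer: $\frac{1}{96276} \approx 1.0387 \cdot 10^{-5}$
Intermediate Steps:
$\frac{1}{\left(19281 - -9476\right) + \left(18256 - -49263\right)} = \frac{1}{\left(19281 + 9476\right) + \left(18256 + 49263\right)} = \frac{1}{28757 + 67519} = \frac{1}{96276}$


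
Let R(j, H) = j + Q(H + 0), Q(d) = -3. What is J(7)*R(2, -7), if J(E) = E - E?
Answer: 0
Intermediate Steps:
J(E) = 0
R(j, H) = -3 + j (R(j, H) = j - 3 = -3 + j)
J(7)*R(2, -7) = 0*(-3 + 2) = 0*(-1) = 0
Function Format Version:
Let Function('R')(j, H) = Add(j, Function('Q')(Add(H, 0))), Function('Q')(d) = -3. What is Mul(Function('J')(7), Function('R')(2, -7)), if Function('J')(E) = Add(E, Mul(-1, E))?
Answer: 0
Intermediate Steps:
Function('J')(E) = 0
Function('R')(j, H) = Add(-3, j) (Function('R')(j, H) = Add(j, -3) = Add(-3, j))
Mul(Function('J')(7), Function('R')(2, -7)) = Mul(0, Add(-3, 2)) = Mul(0, -1) = 0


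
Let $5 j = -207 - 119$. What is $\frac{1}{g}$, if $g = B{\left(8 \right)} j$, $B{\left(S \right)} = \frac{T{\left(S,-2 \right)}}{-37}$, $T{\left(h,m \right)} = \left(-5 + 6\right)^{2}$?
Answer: $\frac{185}{326} \approx 0.56748$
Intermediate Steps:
$T{\left(h,m \right)} = 1$ ($T{\left(h,m \right)} = 1^{2} = 1$)
$j = - \frac{326}{5}$ ($j = \frac{-207 - 119}{5} = \frac{1}{5} \left(-326\right) = - \frac{326}{5} \approx -65.2$)
$B{\left(S \right)} = - \frac{1}{37}$ ($B{\left(S \right)} = 1 \frac{1}{-37} = 1 \left(- \frac{1}{37}\right) = - \frac{1}{37}$)
$g = \frac{326}{185}$ ($g = \left(- \frac{1}{37}\right) \left(- \frac{326}{5}\right) = \frac{326}{185} \approx 1.7622$)
$\frac{1}{g} = \frac{1}{\frac{326}{185}} = \frac{185}{326}$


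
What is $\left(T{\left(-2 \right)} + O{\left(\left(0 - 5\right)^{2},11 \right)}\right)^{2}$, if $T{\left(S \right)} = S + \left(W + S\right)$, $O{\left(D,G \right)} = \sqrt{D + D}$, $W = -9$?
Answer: $219 - 130 \sqrt{2} \approx 35.152$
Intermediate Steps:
$O{\left(D,G \right)} = \sqrt{2} \sqrt{D}$ ($O{\left(D,G \right)} = \sqrt{2 D} = \sqrt{2} \sqrt{D}$)
$T{\left(S \right)} = -9 + 2 S$ ($T{\left(S \right)} = S + \left(-9 + S\right) = -9 + 2 S$)
$\left(T{\left(-2 \right)} + O{\left(\left(0 - 5\right)^{2},11 \right)}\right)^{2} = \left(\left(-9 + 2 \left(-2\right)\right) + \sqrt{2} \sqrt{\left(0 - 5\right)^{2}}\right)^{2} = \left(\left(-9 - 4\right) + \sqrt{2} \sqrt{\left(-5\right)^{2}}\right)^{2} = \left(-13 + \sqrt{2} \sqrt{25}\right)^{2} = \left(-13 + \sqrt{2} \cdot 5\right)^{2} = \left(-13 + 5 \sqrt{2}\right)^{2}$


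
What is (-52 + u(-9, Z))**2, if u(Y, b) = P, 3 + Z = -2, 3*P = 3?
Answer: 2601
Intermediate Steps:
P = 1 (P = (1/3)*3 = 1)
Z = -5 (Z = -3 - 2 = -5)
u(Y, b) = 1
(-52 + u(-9, Z))**2 = (-52 + 1)**2 = (-51)**2 = 2601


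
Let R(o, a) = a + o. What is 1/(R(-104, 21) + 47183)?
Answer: 1/47100 ≈ 2.1231e-5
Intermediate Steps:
1/(R(-104, 21) + 47183) = 1/((21 - 104) + 47183) = 1/(-83 + 47183) = 1/47100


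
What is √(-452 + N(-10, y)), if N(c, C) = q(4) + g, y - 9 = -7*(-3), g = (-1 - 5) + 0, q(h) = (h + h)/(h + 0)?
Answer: 2*I*√114 ≈ 21.354*I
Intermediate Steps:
q(h) = 2 (q(h) = (2*h)/h = 2)
g = -6 (g = -6 + 0 = -6)
y = 30 (y = 9 - 7*(-3) = 9 + 21 = 30)
N(c, C) = -4 (N(c, C) = 2 - 6 = -4)
√(-452 + N(-10, y)) = √(-452 - 4) = √(-456) = 2*I*√114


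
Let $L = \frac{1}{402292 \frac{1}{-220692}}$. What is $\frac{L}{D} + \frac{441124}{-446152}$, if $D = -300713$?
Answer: $- \frac{476469891500885}{481901658619766} \approx -0.98873$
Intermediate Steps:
$L = - \frac{55173}{100573}$ ($L = \frac{1}{402292 \left(- \frac{1}{220692}\right)} = \frac{1}{- \frac{100573}{55173}} = - \frac{55173}{100573} \approx -0.54859$)
$\frac{L}{D} + \frac{441124}{-446152} = - \frac{55173}{100573 \left(-300713\right)} + \frac{441124}{-446152} = \left(- \frac{55173}{100573}\right) \left(- \frac{1}{300713}\right) + 441124 \left(- \frac{1}{446152}\right) = \frac{55173}{30243608549} - \frac{110281}{111538} = - \frac{476469891500885}{481901658619766}$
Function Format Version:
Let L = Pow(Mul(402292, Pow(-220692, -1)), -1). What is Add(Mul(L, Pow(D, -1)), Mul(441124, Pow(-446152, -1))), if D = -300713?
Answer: Rational(-476469891500885, 481901658619766) ≈ -0.98873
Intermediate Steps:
L = Rational(-55173, 100573) (L = Pow(Mul(402292, Rational(-1, 220692)), -1) = Pow(Rational(-100573, 55173), -1) = Rational(-55173, 100573) ≈ -0.54859)
Add(Mul(L, Pow(D, -1)), Mul(441124, Pow(-446152, -1))) = Add(Mul(Rational(-55173, 100573), Pow(-300713, -1)), Mul(441124, Pow(-446152, -1))) = Add(Mul(Rational(-55173, 100573), Rational(-1, 300713)), Mul(441124, Rational(-1, 446152))) = Add(Rational(55173, 30243608549), Rational(-110281, 111538)) = Rational(-476469891500885, 481901658619766)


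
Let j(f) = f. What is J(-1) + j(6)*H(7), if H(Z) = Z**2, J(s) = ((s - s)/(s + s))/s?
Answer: 294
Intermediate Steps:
J(s) = 0 (J(s) = (0/((2*s)))/s = (0*(1/(2*s)))/s = 0/s = 0)
J(-1) + j(6)*H(7) = 0 + 6*7**2 = 0 + 6*49 = 0 + 294 = 294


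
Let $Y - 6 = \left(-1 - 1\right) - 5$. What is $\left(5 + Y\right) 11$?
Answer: $44$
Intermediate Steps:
$Y = -1$ ($Y = 6 - 7 = -1$)
$\left(5 + Y\right) 11 = \left(5 - 1\right) 11 = 4 \cdot 11 = 44$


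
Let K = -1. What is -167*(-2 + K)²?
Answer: -1503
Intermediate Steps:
-167*(-2 + K)² = -167*(-2 - 1)² = -167*(-3)² = -167*9 = -1503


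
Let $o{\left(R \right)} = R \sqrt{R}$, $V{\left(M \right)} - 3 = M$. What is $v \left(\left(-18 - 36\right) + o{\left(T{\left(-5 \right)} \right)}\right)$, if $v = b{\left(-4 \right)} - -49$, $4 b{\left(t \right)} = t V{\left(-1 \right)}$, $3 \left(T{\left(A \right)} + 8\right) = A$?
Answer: $-2538 - \frac{1363 i \sqrt{87}}{9} \approx -2538.0 - 1412.6 i$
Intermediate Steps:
$V{\left(M \right)} = 3 + M$
$T{\left(A \right)} = -8 + \frac{A}{3}$
$b{\left(t \right)} = \frac{t}{2}$ ($b{\left(t \right)} = \frac{t \left(3 - 1\right)}{4} = \frac{t 2}{4} = \frac{2 t}{4} = \frac{t}{2}$)
$v = 47$ ($v = \frac{1}{2} \left(-4\right) - -49 = -2 + 49 = 47$)
$o{\left(R \right)} = R^{\frac{3}{2}}$
$v \left(\left(-18 - 36\right) + o{\left(T{\left(-5 \right)} \right)}\right) = 47 \left(\left(-18 - 36\right) + \left(-8 + \frac{1}{3} \left(-5\right)\right)^{\frac{3}{2}}\right) = 47 \left(-54 + \left(-8 - \frac{5}{3}\right)^{\frac{3}{2}}\right) = 47 \left(-54 + \left(- \frac{29}{3}\right)^{\frac{3}{2}}\right) = 47 \left(-54 - \frac{29 i \sqrt{87}}{9}\right) = -2538 - \frac{1363 i \sqrt{87}}{9}$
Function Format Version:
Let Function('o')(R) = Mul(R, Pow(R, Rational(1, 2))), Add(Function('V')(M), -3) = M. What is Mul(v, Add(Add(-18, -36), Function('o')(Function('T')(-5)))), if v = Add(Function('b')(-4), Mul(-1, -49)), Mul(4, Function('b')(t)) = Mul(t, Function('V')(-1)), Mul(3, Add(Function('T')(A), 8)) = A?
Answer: Add(-2538, Mul(Rational(-1363, 9), I, Pow(87, Rational(1, 2)))) ≈ Add(-2538.0, Mul(-1412.6, I))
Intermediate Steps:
Function('V')(M) = Add(3, M)
Function('T')(A) = Add(-8, Mul(Rational(1, 3), A))
Function('b')(t) = Mul(Rational(1, 2), t) (Function('b')(t) = Mul(Rational(1, 4), Mul(t, Add(3, -1))) = Mul(Rational(1, 4), Mul(t, 2)) = Mul(Rational(1, 4), Mul(2, t)) = Mul(Rational(1, 2), t))
v = 47 (v = Add(Mul(Rational(1, 2), -4), Mul(-1, -49)) = Add(-2, 49) = 47)
Function('o')(R) = Pow(R, Rational(3, 2))
Mul(v, Add(Add(-18, -36), Function('o')(Function('T')(-5)))) = Mul(47, Add(Add(-18, -36), Pow(Add(-8, Mul(Rational(1, 3), -5)), Rational(3, 2)))) = Mul(47, Add(-54, Pow(Add(-8, Rational(-5, 3)), Rational(3, 2)))) = Mul(47, Add(-54, Pow(Rational(-29, 3), Rational(3, 2)))) = Mul(47, Add(-54, Mul(Rational(-29, 9), I, Pow(87, Rational(1, 2))))) = Add(-2538, Mul(Rational(-1363, 9), I, Pow(87, Rational(1, 2))))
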